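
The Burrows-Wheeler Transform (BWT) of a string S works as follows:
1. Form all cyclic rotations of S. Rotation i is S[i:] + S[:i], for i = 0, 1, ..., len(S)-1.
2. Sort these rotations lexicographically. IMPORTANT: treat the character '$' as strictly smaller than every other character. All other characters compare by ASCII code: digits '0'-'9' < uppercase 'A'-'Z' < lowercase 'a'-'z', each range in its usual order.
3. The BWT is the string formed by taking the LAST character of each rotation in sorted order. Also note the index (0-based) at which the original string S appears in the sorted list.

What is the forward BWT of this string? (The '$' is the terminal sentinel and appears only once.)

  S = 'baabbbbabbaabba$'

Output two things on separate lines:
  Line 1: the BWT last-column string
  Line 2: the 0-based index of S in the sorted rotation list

Answer: abbbababb$baabba
9

Derivation:
All 16 rotations (rotation i = S[i:]+S[:i]):
  rot[0] = baabbbbabbaabba$
  rot[1] = aabbbbabbaabba$b
  rot[2] = abbbbabbaabba$ba
  rot[3] = bbbbabbaabba$baa
  rot[4] = bbbabbaabba$baab
  rot[5] = bbabbaabba$baabb
  rot[6] = babbaabba$baabbb
  rot[7] = abbaabba$baabbbb
  rot[8] = bbaabba$baabbbba
  rot[9] = baabba$baabbbbab
  rot[10] = aabba$baabbbbabb
  rot[11] = abba$baabbbbabba
  rot[12] = bba$baabbbbabbaa
  rot[13] = ba$baabbbbabbaab
  rot[14] = a$baabbbbabbaabb
  rot[15] = $baabbbbabbaabba
Sorted (with $ < everything):
  sorted[0] = $baabbbbabbaabba  (last char: 'a')
  sorted[1] = a$baabbbbabbaabb  (last char: 'b')
  sorted[2] = aabba$baabbbbabb  (last char: 'b')
  sorted[3] = aabbbbabbaabba$b  (last char: 'b')
  sorted[4] = abba$baabbbbabba  (last char: 'a')
  sorted[5] = abbaabba$baabbbb  (last char: 'b')
  sorted[6] = abbbbabbaabba$ba  (last char: 'a')
  sorted[7] = ba$baabbbbabbaab  (last char: 'b')
  sorted[8] = baabba$baabbbbab  (last char: 'b')
  sorted[9] = baabbbbabbaabba$  (last char: '$')
  sorted[10] = babbaabba$baabbb  (last char: 'b')
  sorted[11] = bba$baabbbbabbaa  (last char: 'a')
  sorted[12] = bbaabba$baabbbba  (last char: 'a')
  sorted[13] = bbabbaabba$baabb  (last char: 'b')
  sorted[14] = bbbabbaabba$baab  (last char: 'b')
  sorted[15] = bbbbabbaabba$baa  (last char: 'a')
Last column: abbbababb$baabba
Original string S is at sorted index 9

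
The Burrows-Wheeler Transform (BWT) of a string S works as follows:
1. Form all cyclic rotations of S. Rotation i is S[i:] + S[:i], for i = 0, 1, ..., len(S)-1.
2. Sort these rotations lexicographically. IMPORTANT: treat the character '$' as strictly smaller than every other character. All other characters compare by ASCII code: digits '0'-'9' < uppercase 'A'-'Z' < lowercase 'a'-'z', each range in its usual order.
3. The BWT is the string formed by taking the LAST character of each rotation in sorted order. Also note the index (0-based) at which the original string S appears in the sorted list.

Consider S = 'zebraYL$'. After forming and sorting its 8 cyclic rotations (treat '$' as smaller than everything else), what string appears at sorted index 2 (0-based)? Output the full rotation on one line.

All 8 rotations (rotation i = S[i:]+S[:i]):
  rot[0] = zebraYL$
  rot[1] = ebraYL$z
  rot[2] = braYL$ze
  rot[3] = raYL$zeb
  rot[4] = aYL$zebr
  rot[5] = YL$zebra
  rot[6] = L$zebraY
  rot[7] = $zebraYL
Sorted (with $ < everything):
  sorted[0] = $zebraYL
  sorted[1] = L$zebraY
  sorted[2] = YL$zebra
  sorted[3] = aYL$zebr
  sorted[4] = braYL$ze
  sorted[5] = ebraYL$z
  sorted[6] = raYL$zeb
  sorted[7] = zebraYL$
sorted[2] = YL$zebra

Answer: YL$zebra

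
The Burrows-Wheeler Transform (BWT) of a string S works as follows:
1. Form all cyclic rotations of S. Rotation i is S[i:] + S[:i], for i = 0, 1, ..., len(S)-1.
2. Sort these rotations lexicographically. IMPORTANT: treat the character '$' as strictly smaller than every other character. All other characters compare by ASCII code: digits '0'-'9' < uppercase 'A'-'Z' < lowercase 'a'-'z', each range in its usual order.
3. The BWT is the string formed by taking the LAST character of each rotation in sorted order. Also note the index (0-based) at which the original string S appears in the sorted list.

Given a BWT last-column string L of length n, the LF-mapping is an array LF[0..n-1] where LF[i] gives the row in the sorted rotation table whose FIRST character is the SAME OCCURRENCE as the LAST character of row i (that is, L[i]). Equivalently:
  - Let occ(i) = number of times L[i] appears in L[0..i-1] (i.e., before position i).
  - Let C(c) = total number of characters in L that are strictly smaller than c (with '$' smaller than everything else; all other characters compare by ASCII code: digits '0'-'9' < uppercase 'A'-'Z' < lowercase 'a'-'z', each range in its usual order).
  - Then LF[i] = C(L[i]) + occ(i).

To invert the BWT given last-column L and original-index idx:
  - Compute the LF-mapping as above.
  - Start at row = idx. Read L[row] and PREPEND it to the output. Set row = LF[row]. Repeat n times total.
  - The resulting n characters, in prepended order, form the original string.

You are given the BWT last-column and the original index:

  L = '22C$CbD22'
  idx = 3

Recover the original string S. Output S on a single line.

LF mapping: 1 2 5 0 6 8 7 3 4
Walk LF starting at row 3, prepending L[row]:
  step 1: row=3, L[3]='$', prepend. Next row=LF[3]=0
  step 2: row=0, L[0]='2', prepend. Next row=LF[0]=1
  step 3: row=1, L[1]='2', prepend. Next row=LF[1]=2
  step 4: row=2, L[2]='C', prepend. Next row=LF[2]=5
  step 5: row=5, L[5]='b', prepend. Next row=LF[5]=8
  step 6: row=8, L[8]='2', prepend. Next row=LF[8]=4
  step 7: row=4, L[4]='C', prepend. Next row=LF[4]=6
  step 8: row=6, L[6]='D', prepend. Next row=LF[6]=7
  step 9: row=7, L[7]='2', prepend. Next row=LF[7]=3
Reversed output: 2DC2bC22$

Answer: 2DC2bC22$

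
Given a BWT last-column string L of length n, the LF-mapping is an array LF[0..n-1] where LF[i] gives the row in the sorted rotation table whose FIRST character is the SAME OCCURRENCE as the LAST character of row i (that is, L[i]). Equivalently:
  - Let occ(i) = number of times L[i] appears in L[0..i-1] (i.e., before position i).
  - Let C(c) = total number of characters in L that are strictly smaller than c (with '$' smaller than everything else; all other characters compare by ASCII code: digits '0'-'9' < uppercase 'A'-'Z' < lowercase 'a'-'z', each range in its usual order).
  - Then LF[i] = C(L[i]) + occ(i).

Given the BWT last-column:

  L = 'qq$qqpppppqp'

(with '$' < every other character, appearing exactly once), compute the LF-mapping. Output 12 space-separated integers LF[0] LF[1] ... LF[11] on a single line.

Answer: 7 8 0 9 10 1 2 3 4 5 11 6

Derivation:
Char counts: '$':1, 'p':6, 'q':5
C (first-col start): C('$')=0, C('p')=1, C('q')=7
L[0]='q': occ=0, LF[0]=C('q')+0=7+0=7
L[1]='q': occ=1, LF[1]=C('q')+1=7+1=8
L[2]='$': occ=0, LF[2]=C('$')+0=0+0=0
L[3]='q': occ=2, LF[3]=C('q')+2=7+2=9
L[4]='q': occ=3, LF[4]=C('q')+3=7+3=10
L[5]='p': occ=0, LF[5]=C('p')+0=1+0=1
L[6]='p': occ=1, LF[6]=C('p')+1=1+1=2
L[7]='p': occ=2, LF[7]=C('p')+2=1+2=3
L[8]='p': occ=3, LF[8]=C('p')+3=1+3=4
L[9]='p': occ=4, LF[9]=C('p')+4=1+4=5
L[10]='q': occ=4, LF[10]=C('q')+4=7+4=11
L[11]='p': occ=5, LF[11]=C('p')+5=1+5=6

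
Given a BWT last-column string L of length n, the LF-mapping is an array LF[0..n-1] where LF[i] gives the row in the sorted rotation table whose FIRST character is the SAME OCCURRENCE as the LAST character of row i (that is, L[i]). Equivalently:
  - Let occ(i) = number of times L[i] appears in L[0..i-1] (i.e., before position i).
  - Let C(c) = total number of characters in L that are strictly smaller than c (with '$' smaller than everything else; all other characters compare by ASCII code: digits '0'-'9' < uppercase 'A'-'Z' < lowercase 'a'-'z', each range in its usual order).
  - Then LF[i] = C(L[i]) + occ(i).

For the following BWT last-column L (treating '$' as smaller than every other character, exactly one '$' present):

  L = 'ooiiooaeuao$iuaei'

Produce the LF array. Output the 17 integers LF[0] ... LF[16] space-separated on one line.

Char counts: '$':1, 'a':3, 'e':2, 'i':4, 'o':5, 'u':2
C (first-col start): C('$')=0, C('a')=1, C('e')=4, C('i')=6, C('o')=10, C('u')=15
L[0]='o': occ=0, LF[0]=C('o')+0=10+0=10
L[1]='o': occ=1, LF[1]=C('o')+1=10+1=11
L[2]='i': occ=0, LF[2]=C('i')+0=6+0=6
L[3]='i': occ=1, LF[3]=C('i')+1=6+1=7
L[4]='o': occ=2, LF[4]=C('o')+2=10+2=12
L[5]='o': occ=3, LF[5]=C('o')+3=10+3=13
L[6]='a': occ=0, LF[6]=C('a')+0=1+0=1
L[7]='e': occ=0, LF[7]=C('e')+0=4+0=4
L[8]='u': occ=0, LF[8]=C('u')+0=15+0=15
L[9]='a': occ=1, LF[9]=C('a')+1=1+1=2
L[10]='o': occ=4, LF[10]=C('o')+4=10+4=14
L[11]='$': occ=0, LF[11]=C('$')+0=0+0=0
L[12]='i': occ=2, LF[12]=C('i')+2=6+2=8
L[13]='u': occ=1, LF[13]=C('u')+1=15+1=16
L[14]='a': occ=2, LF[14]=C('a')+2=1+2=3
L[15]='e': occ=1, LF[15]=C('e')+1=4+1=5
L[16]='i': occ=3, LF[16]=C('i')+3=6+3=9

Answer: 10 11 6 7 12 13 1 4 15 2 14 0 8 16 3 5 9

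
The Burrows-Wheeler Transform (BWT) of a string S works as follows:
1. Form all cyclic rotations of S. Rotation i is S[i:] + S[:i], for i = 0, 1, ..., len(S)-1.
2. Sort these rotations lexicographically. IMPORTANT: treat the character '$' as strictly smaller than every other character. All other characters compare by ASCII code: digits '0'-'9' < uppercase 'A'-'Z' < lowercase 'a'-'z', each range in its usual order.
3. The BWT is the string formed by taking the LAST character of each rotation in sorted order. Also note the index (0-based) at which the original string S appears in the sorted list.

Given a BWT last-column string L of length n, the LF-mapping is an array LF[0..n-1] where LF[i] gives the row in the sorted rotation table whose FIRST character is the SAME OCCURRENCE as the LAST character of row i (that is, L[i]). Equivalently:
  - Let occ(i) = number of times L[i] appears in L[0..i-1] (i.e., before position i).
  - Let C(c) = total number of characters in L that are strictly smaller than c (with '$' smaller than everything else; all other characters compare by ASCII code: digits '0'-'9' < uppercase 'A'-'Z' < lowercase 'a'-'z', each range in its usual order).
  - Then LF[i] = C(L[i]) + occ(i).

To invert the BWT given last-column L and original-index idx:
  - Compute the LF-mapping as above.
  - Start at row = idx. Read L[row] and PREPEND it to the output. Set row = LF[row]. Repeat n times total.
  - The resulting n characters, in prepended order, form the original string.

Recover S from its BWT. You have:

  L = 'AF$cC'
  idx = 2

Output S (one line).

Answer: CcFA$

Derivation:
LF mapping: 1 3 0 4 2
Walk LF starting at row 2, prepending L[row]:
  step 1: row=2, L[2]='$', prepend. Next row=LF[2]=0
  step 2: row=0, L[0]='A', prepend. Next row=LF[0]=1
  step 3: row=1, L[1]='F', prepend. Next row=LF[1]=3
  step 4: row=3, L[3]='c', prepend. Next row=LF[3]=4
  step 5: row=4, L[4]='C', prepend. Next row=LF[4]=2
Reversed output: CcFA$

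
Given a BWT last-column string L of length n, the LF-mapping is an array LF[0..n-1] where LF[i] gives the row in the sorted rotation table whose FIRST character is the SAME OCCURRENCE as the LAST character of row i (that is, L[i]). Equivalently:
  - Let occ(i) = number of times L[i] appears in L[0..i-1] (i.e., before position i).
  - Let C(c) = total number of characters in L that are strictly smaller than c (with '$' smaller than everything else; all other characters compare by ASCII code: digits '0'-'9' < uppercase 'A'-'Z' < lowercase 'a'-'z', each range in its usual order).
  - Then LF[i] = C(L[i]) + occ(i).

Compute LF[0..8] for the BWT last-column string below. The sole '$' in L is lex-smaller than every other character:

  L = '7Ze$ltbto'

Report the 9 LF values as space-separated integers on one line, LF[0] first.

Answer: 1 2 4 0 5 7 3 8 6

Derivation:
Char counts: '$':1, '7':1, 'Z':1, 'b':1, 'e':1, 'l':1, 'o':1, 't':2
C (first-col start): C('$')=0, C('7')=1, C('Z')=2, C('b')=3, C('e')=4, C('l')=5, C('o')=6, C('t')=7
L[0]='7': occ=0, LF[0]=C('7')+0=1+0=1
L[1]='Z': occ=0, LF[1]=C('Z')+0=2+0=2
L[2]='e': occ=0, LF[2]=C('e')+0=4+0=4
L[3]='$': occ=0, LF[3]=C('$')+0=0+0=0
L[4]='l': occ=0, LF[4]=C('l')+0=5+0=5
L[5]='t': occ=0, LF[5]=C('t')+0=7+0=7
L[6]='b': occ=0, LF[6]=C('b')+0=3+0=3
L[7]='t': occ=1, LF[7]=C('t')+1=7+1=8
L[8]='o': occ=0, LF[8]=C('o')+0=6+0=6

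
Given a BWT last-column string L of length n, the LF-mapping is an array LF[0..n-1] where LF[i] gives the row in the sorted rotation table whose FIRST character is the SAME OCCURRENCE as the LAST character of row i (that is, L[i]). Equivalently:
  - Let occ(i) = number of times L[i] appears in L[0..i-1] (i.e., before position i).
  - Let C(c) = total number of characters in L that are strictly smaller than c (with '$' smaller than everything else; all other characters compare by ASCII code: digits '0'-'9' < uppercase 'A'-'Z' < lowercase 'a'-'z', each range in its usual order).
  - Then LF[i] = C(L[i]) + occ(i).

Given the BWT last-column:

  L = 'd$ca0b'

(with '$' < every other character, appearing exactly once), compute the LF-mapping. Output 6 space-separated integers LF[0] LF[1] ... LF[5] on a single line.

Answer: 5 0 4 2 1 3

Derivation:
Char counts: '$':1, '0':1, 'a':1, 'b':1, 'c':1, 'd':1
C (first-col start): C('$')=0, C('0')=1, C('a')=2, C('b')=3, C('c')=4, C('d')=5
L[0]='d': occ=0, LF[0]=C('d')+0=5+0=5
L[1]='$': occ=0, LF[1]=C('$')+0=0+0=0
L[2]='c': occ=0, LF[2]=C('c')+0=4+0=4
L[3]='a': occ=0, LF[3]=C('a')+0=2+0=2
L[4]='0': occ=0, LF[4]=C('0')+0=1+0=1
L[5]='b': occ=0, LF[5]=C('b')+0=3+0=3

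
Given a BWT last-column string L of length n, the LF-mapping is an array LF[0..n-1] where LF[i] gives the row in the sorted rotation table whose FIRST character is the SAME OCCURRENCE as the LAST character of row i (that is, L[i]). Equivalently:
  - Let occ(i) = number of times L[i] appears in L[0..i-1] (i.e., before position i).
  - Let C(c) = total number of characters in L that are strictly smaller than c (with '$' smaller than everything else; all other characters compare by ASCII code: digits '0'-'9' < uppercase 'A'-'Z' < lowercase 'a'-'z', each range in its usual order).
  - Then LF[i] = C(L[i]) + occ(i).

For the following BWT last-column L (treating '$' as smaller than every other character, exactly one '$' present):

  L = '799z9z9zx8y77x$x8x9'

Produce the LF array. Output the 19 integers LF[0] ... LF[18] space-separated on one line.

Answer: 1 6 7 16 8 17 9 18 11 4 15 2 3 12 0 13 5 14 10

Derivation:
Char counts: '$':1, '7':3, '8':2, '9':5, 'x':4, 'y':1, 'z':3
C (first-col start): C('$')=0, C('7')=1, C('8')=4, C('9')=6, C('x')=11, C('y')=15, C('z')=16
L[0]='7': occ=0, LF[0]=C('7')+0=1+0=1
L[1]='9': occ=0, LF[1]=C('9')+0=6+0=6
L[2]='9': occ=1, LF[2]=C('9')+1=6+1=7
L[3]='z': occ=0, LF[3]=C('z')+0=16+0=16
L[4]='9': occ=2, LF[4]=C('9')+2=6+2=8
L[5]='z': occ=1, LF[5]=C('z')+1=16+1=17
L[6]='9': occ=3, LF[6]=C('9')+3=6+3=9
L[7]='z': occ=2, LF[7]=C('z')+2=16+2=18
L[8]='x': occ=0, LF[8]=C('x')+0=11+0=11
L[9]='8': occ=0, LF[9]=C('8')+0=4+0=4
L[10]='y': occ=0, LF[10]=C('y')+0=15+0=15
L[11]='7': occ=1, LF[11]=C('7')+1=1+1=2
L[12]='7': occ=2, LF[12]=C('7')+2=1+2=3
L[13]='x': occ=1, LF[13]=C('x')+1=11+1=12
L[14]='$': occ=0, LF[14]=C('$')+0=0+0=0
L[15]='x': occ=2, LF[15]=C('x')+2=11+2=13
L[16]='8': occ=1, LF[16]=C('8')+1=4+1=5
L[17]='x': occ=3, LF[17]=C('x')+3=11+3=14
L[18]='9': occ=4, LF[18]=C('9')+4=6+4=10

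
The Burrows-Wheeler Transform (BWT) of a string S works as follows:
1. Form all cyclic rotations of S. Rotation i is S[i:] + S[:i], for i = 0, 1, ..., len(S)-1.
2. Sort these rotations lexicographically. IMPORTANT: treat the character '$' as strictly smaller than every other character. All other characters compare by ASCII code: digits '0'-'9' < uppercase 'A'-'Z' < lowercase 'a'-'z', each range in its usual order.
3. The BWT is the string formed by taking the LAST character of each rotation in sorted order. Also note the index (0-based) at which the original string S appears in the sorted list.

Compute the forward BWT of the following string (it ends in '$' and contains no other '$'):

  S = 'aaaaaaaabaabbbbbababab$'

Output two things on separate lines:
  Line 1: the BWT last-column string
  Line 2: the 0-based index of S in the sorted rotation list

Answer: b$aaaaaabbabbaaaaabbbba
1

Derivation:
All 23 rotations (rotation i = S[i:]+S[:i]):
  rot[0] = aaaaaaaabaabbbbbababab$
  rot[1] = aaaaaaabaabbbbbababab$a
  rot[2] = aaaaaabaabbbbbababab$aa
  rot[3] = aaaaabaabbbbbababab$aaa
  rot[4] = aaaabaabbbbbababab$aaaa
  rot[5] = aaabaabbbbbababab$aaaaa
  rot[6] = aabaabbbbbababab$aaaaaa
  rot[7] = abaabbbbbababab$aaaaaaa
  rot[8] = baabbbbbababab$aaaaaaaa
  rot[9] = aabbbbbababab$aaaaaaaab
  rot[10] = abbbbbababab$aaaaaaaaba
  rot[11] = bbbbbababab$aaaaaaaabaa
  rot[12] = bbbbababab$aaaaaaaabaab
  rot[13] = bbbababab$aaaaaaaabaabb
  rot[14] = bbababab$aaaaaaaabaabbb
  rot[15] = bababab$aaaaaaaabaabbbb
  rot[16] = ababab$aaaaaaaabaabbbbb
  rot[17] = babab$aaaaaaaabaabbbbba
  rot[18] = abab$aaaaaaaabaabbbbbab
  rot[19] = bab$aaaaaaaabaabbbbbaba
  rot[20] = ab$aaaaaaaabaabbbbbabab
  rot[21] = b$aaaaaaaabaabbbbbababa
  rot[22] = $aaaaaaaabaabbbbbababab
Sorted (with $ < everything):
  sorted[0] = $aaaaaaaabaabbbbbababab  (last char: 'b')
  sorted[1] = aaaaaaaabaabbbbbababab$  (last char: '$')
  sorted[2] = aaaaaaabaabbbbbababab$a  (last char: 'a')
  sorted[3] = aaaaaabaabbbbbababab$aa  (last char: 'a')
  sorted[4] = aaaaabaabbbbbababab$aaa  (last char: 'a')
  sorted[5] = aaaabaabbbbbababab$aaaa  (last char: 'a')
  sorted[6] = aaabaabbbbbababab$aaaaa  (last char: 'a')
  sorted[7] = aabaabbbbbababab$aaaaaa  (last char: 'a')
  sorted[8] = aabbbbbababab$aaaaaaaab  (last char: 'b')
  sorted[9] = ab$aaaaaaaabaabbbbbabab  (last char: 'b')
  sorted[10] = abaabbbbbababab$aaaaaaa  (last char: 'a')
  sorted[11] = abab$aaaaaaaabaabbbbbab  (last char: 'b')
  sorted[12] = ababab$aaaaaaaabaabbbbb  (last char: 'b')
  sorted[13] = abbbbbababab$aaaaaaaaba  (last char: 'a')
  sorted[14] = b$aaaaaaaabaabbbbbababa  (last char: 'a')
  sorted[15] = baabbbbbababab$aaaaaaaa  (last char: 'a')
  sorted[16] = bab$aaaaaaaabaabbbbbaba  (last char: 'a')
  sorted[17] = babab$aaaaaaaabaabbbbba  (last char: 'a')
  sorted[18] = bababab$aaaaaaaabaabbbb  (last char: 'b')
  sorted[19] = bbababab$aaaaaaaabaabbb  (last char: 'b')
  sorted[20] = bbbababab$aaaaaaaabaabb  (last char: 'b')
  sorted[21] = bbbbababab$aaaaaaaabaab  (last char: 'b')
  sorted[22] = bbbbbababab$aaaaaaaabaa  (last char: 'a')
Last column: b$aaaaaabbabbaaaaabbbba
Original string S is at sorted index 1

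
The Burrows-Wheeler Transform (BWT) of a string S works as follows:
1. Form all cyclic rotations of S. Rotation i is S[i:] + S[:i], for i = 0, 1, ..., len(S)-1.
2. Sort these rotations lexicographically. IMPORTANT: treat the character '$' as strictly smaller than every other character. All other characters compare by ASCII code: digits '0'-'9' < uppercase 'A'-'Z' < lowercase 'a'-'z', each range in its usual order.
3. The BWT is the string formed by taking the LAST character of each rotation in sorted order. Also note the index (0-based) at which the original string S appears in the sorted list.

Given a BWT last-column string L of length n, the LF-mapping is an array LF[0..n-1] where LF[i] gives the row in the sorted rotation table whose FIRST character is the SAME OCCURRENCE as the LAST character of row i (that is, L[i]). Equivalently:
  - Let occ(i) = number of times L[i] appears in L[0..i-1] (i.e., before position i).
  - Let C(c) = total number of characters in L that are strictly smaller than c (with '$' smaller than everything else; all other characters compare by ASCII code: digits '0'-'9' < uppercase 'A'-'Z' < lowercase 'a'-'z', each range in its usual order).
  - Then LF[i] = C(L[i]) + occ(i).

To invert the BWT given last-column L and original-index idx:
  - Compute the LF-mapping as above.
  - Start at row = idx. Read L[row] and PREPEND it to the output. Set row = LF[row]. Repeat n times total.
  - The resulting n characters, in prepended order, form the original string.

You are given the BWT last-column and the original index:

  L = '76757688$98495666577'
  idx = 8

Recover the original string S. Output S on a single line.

LF mapping: 10 5 11 2 12 6 15 16 0 18 17 1 19 3 7 8 9 4 13 14
Walk LF starting at row 8, prepending L[row]:
  step 1: row=8, L[8]='$', prepend. Next row=LF[8]=0
  step 2: row=0, L[0]='7', prepend. Next row=LF[0]=10
  step 3: row=10, L[10]='8', prepend. Next row=LF[10]=17
  step 4: row=17, L[17]='5', prepend. Next row=LF[17]=4
  step 5: row=4, L[4]='7', prepend. Next row=LF[4]=12
  step 6: row=12, L[12]='9', prepend. Next row=LF[12]=19
  step 7: row=19, L[19]='7', prepend. Next row=LF[19]=14
  step 8: row=14, L[14]='6', prepend. Next row=LF[14]=7
  step 9: row=7, L[7]='8', prepend. Next row=LF[7]=16
  step 10: row=16, L[16]='6', prepend. Next row=LF[16]=9
  step 11: row=9, L[9]='9', prepend. Next row=LF[9]=18
  step 12: row=18, L[18]='7', prepend. Next row=LF[18]=13
  step 13: row=13, L[13]='5', prepend. Next row=LF[13]=3
  step 14: row=3, L[3]='5', prepend. Next row=LF[3]=2
  step 15: row=2, L[2]='7', prepend. Next row=LF[2]=11
  step 16: row=11, L[11]='4', prepend. Next row=LF[11]=1
  step 17: row=1, L[1]='6', prepend. Next row=LF[1]=5
  step 18: row=5, L[5]='6', prepend. Next row=LF[5]=6
  step 19: row=6, L[6]='8', prepend. Next row=LF[6]=15
  step 20: row=15, L[15]='6', prepend. Next row=LF[15]=8
Reversed output: 6866475579686797587$

Answer: 6866475579686797587$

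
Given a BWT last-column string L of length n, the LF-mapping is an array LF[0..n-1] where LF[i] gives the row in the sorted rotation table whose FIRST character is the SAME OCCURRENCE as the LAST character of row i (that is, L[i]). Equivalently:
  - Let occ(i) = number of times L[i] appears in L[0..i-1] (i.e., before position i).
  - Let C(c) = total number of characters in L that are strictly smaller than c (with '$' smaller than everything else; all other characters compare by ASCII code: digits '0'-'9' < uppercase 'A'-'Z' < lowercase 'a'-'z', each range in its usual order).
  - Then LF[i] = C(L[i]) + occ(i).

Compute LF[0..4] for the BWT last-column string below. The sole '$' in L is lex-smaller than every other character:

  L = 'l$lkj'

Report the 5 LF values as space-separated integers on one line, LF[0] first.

Answer: 3 0 4 2 1

Derivation:
Char counts: '$':1, 'j':1, 'k':1, 'l':2
C (first-col start): C('$')=0, C('j')=1, C('k')=2, C('l')=3
L[0]='l': occ=0, LF[0]=C('l')+0=3+0=3
L[1]='$': occ=0, LF[1]=C('$')+0=0+0=0
L[2]='l': occ=1, LF[2]=C('l')+1=3+1=4
L[3]='k': occ=0, LF[3]=C('k')+0=2+0=2
L[4]='j': occ=0, LF[4]=C('j')+0=1+0=1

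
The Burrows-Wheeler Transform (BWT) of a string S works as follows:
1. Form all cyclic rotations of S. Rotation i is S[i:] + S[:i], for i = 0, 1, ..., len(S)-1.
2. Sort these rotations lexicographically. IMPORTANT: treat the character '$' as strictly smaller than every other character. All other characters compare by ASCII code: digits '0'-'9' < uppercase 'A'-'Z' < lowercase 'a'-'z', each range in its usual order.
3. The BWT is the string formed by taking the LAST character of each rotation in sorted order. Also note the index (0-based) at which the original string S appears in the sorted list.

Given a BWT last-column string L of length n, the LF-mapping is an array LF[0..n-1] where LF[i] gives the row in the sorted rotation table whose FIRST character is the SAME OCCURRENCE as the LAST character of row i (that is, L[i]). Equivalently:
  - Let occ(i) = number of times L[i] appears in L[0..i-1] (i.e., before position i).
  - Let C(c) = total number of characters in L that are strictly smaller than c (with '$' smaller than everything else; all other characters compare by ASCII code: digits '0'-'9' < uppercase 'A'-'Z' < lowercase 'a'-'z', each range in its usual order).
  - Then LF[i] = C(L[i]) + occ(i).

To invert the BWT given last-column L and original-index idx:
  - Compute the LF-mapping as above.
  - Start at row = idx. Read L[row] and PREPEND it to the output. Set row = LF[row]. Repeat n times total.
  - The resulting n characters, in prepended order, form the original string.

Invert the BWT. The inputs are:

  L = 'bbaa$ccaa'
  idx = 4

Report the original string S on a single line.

LF mapping: 5 6 1 2 0 7 8 3 4
Walk LF starting at row 4, prepending L[row]:
  step 1: row=4, L[4]='$', prepend. Next row=LF[4]=0
  step 2: row=0, L[0]='b', prepend. Next row=LF[0]=5
  step 3: row=5, L[5]='c', prepend. Next row=LF[5]=7
  step 4: row=7, L[7]='a', prepend. Next row=LF[7]=3
  step 5: row=3, L[3]='a', prepend. Next row=LF[3]=2
  step 6: row=2, L[2]='a', prepend. Next row=LF[2]=1
  step 7: row=1, L[1]='b', prepend. Next row=LF[1]=6
  step 8: row=6, L[6]='c', prepend. Next row=LF[6]=8
  step 9: row=8, L[8]='a', prepend. Next row=LF[8]=4
Reversed output: acbaaacb$

Answer: acbaaacb$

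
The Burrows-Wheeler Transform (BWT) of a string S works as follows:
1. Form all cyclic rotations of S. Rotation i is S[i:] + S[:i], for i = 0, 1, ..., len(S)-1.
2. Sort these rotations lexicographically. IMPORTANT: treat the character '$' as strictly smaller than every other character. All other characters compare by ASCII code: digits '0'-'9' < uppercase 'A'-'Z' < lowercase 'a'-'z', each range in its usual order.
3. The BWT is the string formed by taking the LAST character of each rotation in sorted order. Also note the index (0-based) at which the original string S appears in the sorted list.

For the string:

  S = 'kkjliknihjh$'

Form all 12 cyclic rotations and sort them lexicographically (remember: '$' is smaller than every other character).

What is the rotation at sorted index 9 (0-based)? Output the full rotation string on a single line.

All 12 rotations (rotation i = S[i:]+S[:i]):
  rot[0] = kkjliknihjh$
  rot[1] = kjliknihjh$k
  rot[2] = jliknihjh$kk
  rot[3] = liknihjh$kkj
  rot[4] = iknihjh$kkjl
  rot[5] = knihjh$kkjli
  rot[6] = nihjh$kkjlik
  rot[7] = ihjh$kkjlikn
  rot[8] = hjh$kkjlikni
  rot[9] = jh$kkjliknih
  rot[10] = h$kkjliknihj
  rot[11] = $kkjliknihjh
Sorted (with $ < everything):
  sorted[0] = $kkjliknihjh
  sorted[1] = h$kkjliknihj
  sorted[2] = hjh$kkjlikni
  sorted[3] = ihjh$kkjlikn
  sorted[4] = iknihjh$kkjl
  sorted[5] = jh$kkjliknih
  sorted[6] = jliknihjh$kk
  sorted[7] = kjliknihjh$k
  sorted[8] = kkjliknihjh$
  sorted[9] = knihjh$kkjli
  sorted[10] = liknihjh$kkj
  sorted[11] = nihjh$kkjlik
sorted[9] = knihjh$kkjli

Answer: knihjh$kkjli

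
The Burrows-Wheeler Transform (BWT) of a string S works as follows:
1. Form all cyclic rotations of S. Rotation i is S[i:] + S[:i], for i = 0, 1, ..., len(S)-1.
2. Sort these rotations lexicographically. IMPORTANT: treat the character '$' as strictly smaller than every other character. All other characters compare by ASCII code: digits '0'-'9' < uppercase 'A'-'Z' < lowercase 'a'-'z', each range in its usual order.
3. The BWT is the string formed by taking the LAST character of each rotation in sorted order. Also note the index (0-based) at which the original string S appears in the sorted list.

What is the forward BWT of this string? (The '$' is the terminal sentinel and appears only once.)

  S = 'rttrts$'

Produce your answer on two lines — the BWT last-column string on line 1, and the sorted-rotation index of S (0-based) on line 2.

Answer: st$ttrr
2

Derivation:
All 7 rotations (rotation i = S[i:]+S[:i]):
  rot[0] = rttrts$
  rot[1] = ttrts$r
  rot[2] = trts$rt
  rot[3] = rts$rtt
  rot[4] = ts$rttr
  rot[5] = s$rttrt
  rot[6] = $rttrts
Sorted (with $ < everything):
  sorted[0] = $rttrts  (last char: 's')
  sorted[1] = rts$rtt  (last char: 't')
  sorted[2] = rttrts$  (last char: '$')
  sorted[3] = s$rttrt  (last char: 't')
  sorted[4] = trts$rt  (last char: 't')
  sorted[5] = ts$rttr  (last char: 'r')
  sorted[6] = ttrts$r  (last char: 'r')
Last column: st$ttrr
Original string S is at sorted index 2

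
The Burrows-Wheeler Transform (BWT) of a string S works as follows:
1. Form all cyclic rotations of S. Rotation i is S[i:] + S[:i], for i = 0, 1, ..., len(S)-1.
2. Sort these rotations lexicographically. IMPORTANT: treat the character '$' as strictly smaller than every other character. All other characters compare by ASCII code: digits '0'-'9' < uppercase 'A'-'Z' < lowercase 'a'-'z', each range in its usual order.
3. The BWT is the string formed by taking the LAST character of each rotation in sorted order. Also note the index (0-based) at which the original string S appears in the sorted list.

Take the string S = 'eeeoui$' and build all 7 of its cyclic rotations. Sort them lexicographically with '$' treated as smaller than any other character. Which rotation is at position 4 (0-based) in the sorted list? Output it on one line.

Answer: i$eeeou

Derivation:
All 7 rotations (rotation i = S[i:]+S[:i]):
  rot[0] = eeeoui$
  rot[1] = eeoui$e
  rot[2] = eoui$ee
  rot[3] = oui$eee
  rot[4] = ui$eeeo
  rot[5] = i$eeeou
  rot[6] = $eeeoui
Sorted (with $ < everything):
  sorted[0] = $eeeoui
  sorted[1] = eeeoui$
  sorted[2] = eeoui$e
  sorted[3] = eoui$ee
  sorted[4] = i$eeeou
  sorted[5] = oui$eee
  sorted[6] = ui$eeeo
sorted[4] = i$eeeou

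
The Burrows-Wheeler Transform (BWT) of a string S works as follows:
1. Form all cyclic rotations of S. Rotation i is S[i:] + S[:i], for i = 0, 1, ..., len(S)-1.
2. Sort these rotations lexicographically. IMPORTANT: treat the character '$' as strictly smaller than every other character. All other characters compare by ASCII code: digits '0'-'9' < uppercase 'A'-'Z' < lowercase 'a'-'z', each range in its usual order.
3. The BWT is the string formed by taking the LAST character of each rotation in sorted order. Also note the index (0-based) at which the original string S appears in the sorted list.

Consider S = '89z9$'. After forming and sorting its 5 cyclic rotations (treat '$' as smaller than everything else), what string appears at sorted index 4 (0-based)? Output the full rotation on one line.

Answer: z9$89

Derivation:
All 5 rotations (rotation i = S[i:]+S[:i]):
  rot[0] = 89z9$
  rot[1] = 9z9$8
  rot[2] = z9$89
  rot[3] = 9$89z
  rot[4] = $89z9
Sorted (with $ < everything):
  sorted[0] = $89z9
  sorted[1] = 89z9$
  sorted[2] = 9$89z
  sorted[3] = 9z9$8
  sorted[4] = z9$89
sorted[4] = z9$89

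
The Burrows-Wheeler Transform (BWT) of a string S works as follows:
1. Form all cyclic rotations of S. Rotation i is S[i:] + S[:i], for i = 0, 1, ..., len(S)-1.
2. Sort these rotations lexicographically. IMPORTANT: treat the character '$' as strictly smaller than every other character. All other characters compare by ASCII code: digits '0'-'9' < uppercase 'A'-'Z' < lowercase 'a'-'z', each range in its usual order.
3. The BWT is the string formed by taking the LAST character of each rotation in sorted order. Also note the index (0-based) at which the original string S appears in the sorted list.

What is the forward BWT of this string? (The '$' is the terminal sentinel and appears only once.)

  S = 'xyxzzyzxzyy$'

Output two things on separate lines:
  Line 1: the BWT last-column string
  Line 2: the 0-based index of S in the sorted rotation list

Answer: y$zyyxzzyxzx
1

Derivation:
All 12 rotations (rotation i = S[i:]+S[:i]):
  rot[0] = xyxzzyzxzyy$
  rot[1] = yxzzyzxzyy$x
  rot[2] = xzzyzxzyy$xy
  rot[3] = zzyzxzyy$xyx
  rot[4] = zyzxzyy$xyxz
  rot[5] = yzxzyy$xyxzz
  rot[6] = zxzyy$xyxzzy
  rot[7] = xzyy$xyxzzyz
  rot[8] = zyy$xyxzzyzx
  rot[9] = yy$xyxzzyzxz
  rot[10] = y$xyxzzyzxzy
  rot[11] = $xyxzzyzxzyy
Sorted (with $ < everything):
  sorted[0] = $xyxzzyzxzyy  (last char: 'y')
  sorted[1] = xyxzzyzxzyy$  (last char: '$')
  sorted[2] = xzyy$xyxzzyz  (last char: 'z')
  sorted[3] = xzzyzxzyy$xy  (last char: 'y')
  sorted[4] = y$xyxzzyzxzy  (last char: 'y')
  sorted[5] = yxzzyzxzyy$x  (last char: 'x')
  sorted[6] = yy$xyxzzyzxz  (last char: 'z')
  sorted[7] = yzxzyy$xyxzz  (last char: 'z')
  sorted[8] = zxzyy$xyxzzy  (last char: 'y')
  sorted[9] = zyy$xyxzzyzx  (last char: 'x')
  sorted[10] = zyzxzyy$xyxz  (last char: 'z')
  sorted[11] = zzyzxzyy$xyx  (last char: 'x')
Last column: y$zyyxzzyxzx
Original string S is at sorted index 1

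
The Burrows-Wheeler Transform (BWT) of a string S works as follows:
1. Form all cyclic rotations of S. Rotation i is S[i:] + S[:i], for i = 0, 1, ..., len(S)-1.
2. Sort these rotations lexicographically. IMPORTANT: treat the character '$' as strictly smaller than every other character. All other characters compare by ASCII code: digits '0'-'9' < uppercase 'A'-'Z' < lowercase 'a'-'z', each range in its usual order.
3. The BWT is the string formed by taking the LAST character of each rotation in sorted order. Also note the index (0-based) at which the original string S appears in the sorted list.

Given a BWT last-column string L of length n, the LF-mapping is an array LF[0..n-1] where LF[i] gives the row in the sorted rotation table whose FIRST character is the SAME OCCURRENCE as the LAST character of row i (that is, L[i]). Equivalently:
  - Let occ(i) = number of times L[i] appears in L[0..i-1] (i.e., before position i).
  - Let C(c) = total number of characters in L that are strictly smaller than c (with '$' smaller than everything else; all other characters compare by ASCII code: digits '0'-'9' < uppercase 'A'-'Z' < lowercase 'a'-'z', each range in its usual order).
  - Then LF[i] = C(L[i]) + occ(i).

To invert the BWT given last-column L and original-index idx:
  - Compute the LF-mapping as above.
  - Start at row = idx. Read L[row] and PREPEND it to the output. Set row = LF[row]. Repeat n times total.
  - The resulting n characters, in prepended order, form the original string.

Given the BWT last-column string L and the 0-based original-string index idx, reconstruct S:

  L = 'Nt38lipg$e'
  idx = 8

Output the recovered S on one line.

LF mapping: 3 9 1 2 7 6 8 5 0 4
Walk LF starting at row 8, prepending L[row]:
  step 1: row=8, L[8]='$', prepend. Next row=LF[8]=0
  step 2: row=0, L[0]='N', prepend. Next row=LF[0]=3
  step 3: row=3, L[3]='8', prepend. Next row=LF[3]=2
  step 4: row=2, L[2]='3', prepend. Next row=LF[2]=1
  step 5: row=1, L[1]='t', prepend. Next row=LF[1]=9
  step 6: row=9, L[9]='e', prepend. Next row=LF[9]=4
  step 7: row=4, L[4]='l', prepend. Next row=LF[4]=7
  step 8: row=7, L[7]='g', prepend. Next row=LF[7]=5
  step 9: row=5, L[5]='i', prepend. Next row=LF[5]=6
  step 10: row=6, L[6]='p', prepend. Next row=LF[6]=8
Reversed output: piglet38N$

Answer: piglet38N$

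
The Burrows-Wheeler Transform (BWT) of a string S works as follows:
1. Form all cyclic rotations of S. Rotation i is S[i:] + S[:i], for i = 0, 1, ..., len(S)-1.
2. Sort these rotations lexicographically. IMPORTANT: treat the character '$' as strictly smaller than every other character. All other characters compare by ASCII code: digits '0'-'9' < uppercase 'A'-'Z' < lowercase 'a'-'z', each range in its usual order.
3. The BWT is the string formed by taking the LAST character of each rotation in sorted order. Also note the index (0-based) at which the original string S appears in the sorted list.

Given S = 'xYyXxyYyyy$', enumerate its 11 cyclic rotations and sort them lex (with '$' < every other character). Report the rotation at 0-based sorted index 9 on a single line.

Answer: yy$xYyXxyYy

Derivation:
All 11 rotations (rotation i = S[i:]+S[:i]):
  rot[0] = xYyXxyYyyy$
  rot[1] = YyXxyYyyy$x
  rot[2] = yXxyYyyy$xY
  rot[3] = XxyYyyy$xYy
  rot[4] = xyYyyy$xYyX
  rot[5] = yYyyy$xYyXx
  rot[6] = Yyyy$xYyXxy
  rot[7] = yyy$xYyXxyY
  rot[8] = yy$xYyXxyYy
  rot[9] = y$xYyXxyYyy
  rot[10] = $xYyXxyYyyy
Sorted (with $ < everything):
  sorted[0] = $xYyXxyYyyy
  sorted[1] = XxyYyyy$xYy
  sorted[2] = YyXxyYyyy$x
  sorted[3] = Yyyy$xYyXxy
  sorted[4] = xYyXxyYyyy$
  sorted[5] = xyYyyy$xYyX
  sorted[6] = y$xYyXxyYyy
  sorted[7] = yXxyYyyy$xY
  sorted[8] = yYyyy$xYyXx
  sorted[9] = yy$xYyXxyYy
  sorted[10] = yyy$xYyXxyY
sorted[9] = yy$xYyXxyYy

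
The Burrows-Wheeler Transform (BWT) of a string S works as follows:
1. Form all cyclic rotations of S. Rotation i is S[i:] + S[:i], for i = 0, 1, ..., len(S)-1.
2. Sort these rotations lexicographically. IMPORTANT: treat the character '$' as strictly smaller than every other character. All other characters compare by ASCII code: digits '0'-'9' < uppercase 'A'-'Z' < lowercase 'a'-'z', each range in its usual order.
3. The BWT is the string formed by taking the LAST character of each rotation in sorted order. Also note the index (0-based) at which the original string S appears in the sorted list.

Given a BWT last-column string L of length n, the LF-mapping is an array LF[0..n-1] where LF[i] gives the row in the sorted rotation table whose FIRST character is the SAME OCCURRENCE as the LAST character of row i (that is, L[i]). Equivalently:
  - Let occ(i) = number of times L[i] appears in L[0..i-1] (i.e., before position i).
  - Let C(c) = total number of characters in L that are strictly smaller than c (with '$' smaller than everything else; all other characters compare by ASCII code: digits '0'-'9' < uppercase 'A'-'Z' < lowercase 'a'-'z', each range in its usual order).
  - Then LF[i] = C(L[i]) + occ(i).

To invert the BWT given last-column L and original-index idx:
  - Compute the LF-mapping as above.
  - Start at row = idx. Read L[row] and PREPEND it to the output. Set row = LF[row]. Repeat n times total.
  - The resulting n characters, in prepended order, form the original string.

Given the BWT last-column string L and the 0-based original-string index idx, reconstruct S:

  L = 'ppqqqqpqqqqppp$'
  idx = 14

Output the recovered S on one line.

Answer: qqpqqppqqpqqpp$

Derivation:
LF mapping: 1 2 7 8 9 10 3 11 12 13 14 4 5 6 0
Walk LF starting at row 14, prepending L[row]:
  step 1: row=14, L[14]='$', prepend. Next row=LF[14]=0
  step 2: row=0, L[0]='p', prepend. Next row=LF[0]=1
  step 3: row=1, L[1]='p', prepend. Next row=LF[1]=2
  step 4: row=2, L[2]='q', prepend. Next row=LF[2]=7
  step 5: row=7, L[7]='q', prepend. Next row=LF[7]=11
  step 6: row=11, L[11]='p', prepend. Next row=LF[11]=4
  step 7: row=4, L[4]='q', prepend. Next row=LF[4]=9
  step 8: row=9, L[9]='q', prepend. Next row=LF[9]=13
  step 9: row=13, L[13]='p', prepend. Next row=LF[13]=6
  step 10: row=6, L[6]='p', prepend. Next row=LF[6]=3
  step 11: row=3, L[3]='q', prepend. Next row=LF[3]=8
  step 12: row=8, L[8]='q', prepend. Next row=LF[8]=12
  step 13: row=12, L[12]='p', prepend. Next row=LF[12]=5
  step 14: row=5, L[5]='q', prepend. Next row=LF[5]=10
  step 15: row=10, L[10]='q', prepend. Next row=LF[10]=14
Reversed output: qqpqqppqqpqqpp$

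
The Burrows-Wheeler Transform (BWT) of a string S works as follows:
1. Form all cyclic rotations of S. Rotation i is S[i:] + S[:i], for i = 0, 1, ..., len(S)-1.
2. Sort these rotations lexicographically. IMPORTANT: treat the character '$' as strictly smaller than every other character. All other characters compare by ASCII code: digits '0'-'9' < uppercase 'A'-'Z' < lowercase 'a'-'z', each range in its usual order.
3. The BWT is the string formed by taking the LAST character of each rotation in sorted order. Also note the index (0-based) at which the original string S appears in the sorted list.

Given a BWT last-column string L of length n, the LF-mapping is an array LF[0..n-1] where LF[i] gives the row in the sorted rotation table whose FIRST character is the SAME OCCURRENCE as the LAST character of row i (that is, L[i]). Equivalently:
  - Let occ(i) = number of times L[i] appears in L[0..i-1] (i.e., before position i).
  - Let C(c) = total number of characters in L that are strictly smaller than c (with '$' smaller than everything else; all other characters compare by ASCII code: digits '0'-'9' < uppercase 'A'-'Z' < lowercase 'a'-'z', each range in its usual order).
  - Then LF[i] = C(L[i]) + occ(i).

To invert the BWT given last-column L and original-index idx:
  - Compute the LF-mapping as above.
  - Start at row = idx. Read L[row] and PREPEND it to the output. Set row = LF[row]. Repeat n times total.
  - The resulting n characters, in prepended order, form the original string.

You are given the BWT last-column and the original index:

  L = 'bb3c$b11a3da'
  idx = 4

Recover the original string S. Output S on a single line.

LF mapping: 7 8 3 10 0 9 1 2 5 4 11 6
Walk LF starting at row 4, prepending L[row]:
  step 1: row=4, L[4]='$', prepend. Next row=LF[4]=0
  step 2: row=0, L[0]='b', prepend. Next row=LF[0]=7
  step 3: row=7, L[7]='1', prepend. Next row=LF[7]=2
  step 4: row=2, L[2]='3', prepend. Next row=LF[2]=3
  step 5: row=3, L[3]='c', prepend. Next row=LF[3]=10
  step 6: row=10, L[10]='d', prepend. Next row=LF[10]=11
  step 7: row=11, L[11]='a', prepend. Next row=LF[11]=6
  step 8: row=6, L[6]='1', prepend. Next row=LF[6]=1
  step 9: row=1, L[1]='b', prepend. Next row=LF[1]=8
  step 10: row=8, L[8]='a', prepend. Next row=LF[8]=5
  step 11: row=5, L[5]='b', prepend. Next row=LF[5]=9
  step 12: row=9, L[9]='3', prepend. Next row=LF[9]=4
Reversed output: 3bab1adc31b$

Answer: 3bab1adc31b$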